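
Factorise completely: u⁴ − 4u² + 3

Substitute w = u² to get a quadratic in w, then factor.
u² − 1 is a difference of squares.
u² − 3 is irreducible over ℤ (3 is not a perfect square).

(u + 1)(u − 1)(u² − 3)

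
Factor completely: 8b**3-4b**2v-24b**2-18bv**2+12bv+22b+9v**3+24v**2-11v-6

Group: 2b(4b**2+4bv-10b-3v**2-7v+6) + (-3v-1)(4b**2+4bv-10b-3v**2-7v+6); both groups contain (4b**2+4bv-10b-3v**2-7v+6), so (2b-3v-1) is a factor with cofactor 4b**2+4bv-10b-3v**2-7v+6.
The cofactor groups again: 4b**2+4bv-10b-3v**2-7v+6 = 2b(2b+3v-2) + (-v-3)(2b+3v-2); both groups contain (2b+3v-2), giving (2b-v-3)(2b+3v-2).

(2b+3v-2)(2b-3v-1)(2b-v-3)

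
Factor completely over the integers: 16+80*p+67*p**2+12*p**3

(3*p+4)*(4*p+1)*(p+4)

Among the possible rational roots, p = −4/3 is a root, giving the factor (3*p+4) and quotient 4*p**2+17*p+4.
The remaining quadratic factors as (p+4)(4*p+1).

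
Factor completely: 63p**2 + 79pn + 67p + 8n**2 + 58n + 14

Group: 9p(7p + 8n + 2) + (n + 7)(7p + 8n + 2); both groups contain (7p + 8n + 2).

(7p + 8n + 2)(9p + n + 7)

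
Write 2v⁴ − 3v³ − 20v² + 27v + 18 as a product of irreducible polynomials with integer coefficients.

Among the possible rational roots, v = −3 is a root, giving the factor (v + 3) and quotient 2v³ − 9v² + 7v + 6.
Then v = 3 is a root, so (v − 3) divides it; the quotient is 2v² − 3v − 2.
The remaining quadratic factors as (v − 2)(2v + 1).

(2v + 1)(v + 3)(v − 2)(v − 3)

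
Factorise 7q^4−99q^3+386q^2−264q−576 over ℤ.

(7q+6)(q−3)(q−4)(q−8)

By the rational root theorem, q = 4 is a root, so (q−4) is a factor; dividing leaves 7q^3−71q^2+102q+144.
Next, q = 8 is a root, so (q−8) divides it; the quotient is 7q^2−15q−18.
The remaining quadratic factors as (7q+6)(q−3).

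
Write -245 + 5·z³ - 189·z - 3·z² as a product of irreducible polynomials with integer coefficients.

(5·z + 7)·(z + 5)·(z - 7)

Among the possible rational roots, z = -5 is a root, so (z + 5) divides it; the quotient is 5·z² - 28·z - 49.
The remaining quadratic factors as (5·z + 7)(z - 7).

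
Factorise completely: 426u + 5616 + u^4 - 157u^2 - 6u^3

Testing divisors of the constant over divisors of the leading coefficient, u = 8 is a root, giving the factor (u - 8) and quotient u^3 + 2u^2 - 141u - 702.
Then u = 13 is a root, so (u - 13) divides it; the quotient is u^2 + 15u + 54.
The remaining quadratic factors as (u + 9)(u + 6).

(u + 6)(u + 9)(u - 13)(u - 8)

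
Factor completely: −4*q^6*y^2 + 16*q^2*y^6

−4*q^2*y^2*(q^2 + 2*y^2)*(q^2 − 2*y^2)

Factor out 4*q^2*y^2 first: what remains is −q^4 + 4*y^4.
Recognize a difference of squares with the parts 2*y^2 and q^2.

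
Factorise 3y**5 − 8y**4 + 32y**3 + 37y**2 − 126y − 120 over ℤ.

(3y + 4)(y + 1)(y − 2)(y**2 − 3y + 15)

Trying the rational-root candidates, y = 2 is a root, so (y − 2) is a factor; dividing leaves 3y**4 − 2y**3 + 28y**2 + 93y + 60.
Continuing, y = −4/3 is a root, so (3y + 4) divides it; the quotient is y**3 − 2y**2 + 12y + 15.
Then y = −1 is a root, so (y + 1) divides it; the quotient is y**2 − 3y + 15.
The quadratic y**2 − 3y + 15 has discriminant −51 < 0 and is irreducible over ℤ.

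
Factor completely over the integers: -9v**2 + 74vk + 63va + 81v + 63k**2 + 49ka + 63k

-(v - 9k - 7a - 9)(9v + 7k)

Group: -v(9v + 7k) + (9k + 7a + 9)(9v + 7k); both groups contain (9v + 7k).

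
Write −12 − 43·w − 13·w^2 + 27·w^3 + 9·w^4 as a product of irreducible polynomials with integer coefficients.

(3·w + 1)·(3·w − 4)·(w + 1)·(w + 3)

By the rational root theorem, w = −1 is a root, so (w + 1) divides it; the quotient is 9·w^3 + 18·w^2 − 31·w − 12.
Continuing, w = −3 is a root, so (w + 3) is a factor; dividing leaves 9·w^2 − 9·w − 4.
The remaining quadratic factors as (3·w − 4)(3·w + 1).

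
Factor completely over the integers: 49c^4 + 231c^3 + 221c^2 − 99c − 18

Among the possible rational roots, c = −3 is a root, so (c + 3) is a factor; dividing leaves 49c^3 + 84c^2 − 31c − 6.
Next, c = −2 is a root, giving the factor (c + 2) and quotient 49c^2 − 14c − 3.
The remaining quadratic factors as (7c − 3)(7c + 1).

(7c + 1)(7c − 3)(c + 2)(c + 3)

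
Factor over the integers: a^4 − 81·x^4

(a + 3·x)·(a − 3·x)·(a^2 + 9·x^2)

Write as (a^2)² − (9·x^2)², then factor a^2 − 9·x^2 once more.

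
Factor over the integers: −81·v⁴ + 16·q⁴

(2·q + 3·v)·(2·q − 3·v)·(4·q² + 9·v²)

Write as (4·q²)² − (9·v²)², then factor 4·q² − 9·v² once more.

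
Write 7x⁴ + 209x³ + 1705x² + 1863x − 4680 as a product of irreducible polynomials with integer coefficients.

By the rational root theorem, x = −3 is a root, giving the factor (x + 3) and quotient 7x³ + 188x² + 1141x − 1560.
Next, x = −13 is a root, giving the factor (x + 13) and quotient 7x² + 97x − 120.
The remaining quadratic factors as (7x − 8)(x + 15).

(7x − 8)(x + 13)(x + 15)(x + 3)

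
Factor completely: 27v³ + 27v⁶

27v³(v + 1)(v² − v + 1)

Every term has a factor of 27v³; factoring it out leaves v³ + 1.
Recognize a sum of cubes with the parts 1 and v.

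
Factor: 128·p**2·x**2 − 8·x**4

Every term has a factor of 8·x**2. Then 16·p**2 − x**2 = (4·p)² − (x)².

8·x**2·(4·p + x)·(4·p − x)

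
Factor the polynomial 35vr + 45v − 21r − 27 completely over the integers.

(5v − 3)(7r + 9)

Group as (35vr + 45v) + (−21r − 27) = 5v(7r + 9) − 3(7r + 9).
Both groups share the factor (7r + 9).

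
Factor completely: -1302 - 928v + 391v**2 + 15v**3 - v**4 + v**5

Testing divisors of the constant over divisors of the leading coefficient, v = -1 is a root, giving the factor (v + 1) and quotient v**4 - 2v**3 + 17v**2 + 374v - 1302.
Continuing, v = -7 is a root, so (v + 7) divides it; the quotient is v**3 - 9v**2 + 80v - 186.
Then v = 3 is a root, so (v - 3) divides it; the quotient is v**2 - 6v + 62.
The quadratic v**2 - 6v + 62 has discriminant -212 < 0 and is irreducible over ℤ.

(v + 1)(v + 7)(v - 3)(v**2 - 6v + 62)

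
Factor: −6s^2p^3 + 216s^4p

6ps^2(6s − p)(6s + p)

Pull out the common factor 6s^2p; 36s^2 − p^2 is a difference of squares.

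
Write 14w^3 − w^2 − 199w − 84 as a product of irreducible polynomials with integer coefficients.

Testing divisors of the constant over divisors of the leading coefficient, w = −7/2 is a root, so (2w + 7) divides it; the quotient is 7w^2 − 25w − 12.
The remaining quadratic factors as (w − 4)(7w + 3).

(2w + 7)(7w + 3)(w − 4)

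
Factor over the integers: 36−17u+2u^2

Need a pair with product 2·36 = 72 and sum −17: that's −9 and −8.
Split the middle term: 2u^2−9u − 8u+36 = u(2u−9) − 4(2u−9).

(2u−9)(u−4)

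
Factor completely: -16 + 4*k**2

4*(k + 2)*(k - 2)

Every term has a factor of 4. Then k**2 - 4 = (k)² − (2)².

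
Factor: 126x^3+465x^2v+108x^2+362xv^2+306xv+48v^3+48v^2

Group: 3x(42x^2+43xv+36x+6v^2+6v) + 8v(42x^2+43xv+36x+6v^2+6v); both groups contain (42x^2+43xv+36x+6v^2+6v), so (3x+8v) is a factor with cofactor 42x^2+43xv+36x+6v^2+6v.
The cofactor groups again: 42x^2+43xv+36x+6v^2+6v = 7x(6x+v) + (6v+6)(6x+v); both groups contain (6x+v), giving (7x+6v+6)(6x+v).

(7x+6v+6)(3x+8v)(6x+v)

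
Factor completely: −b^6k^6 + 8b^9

Every term has a factor of b^6; factoring it out leaves 8b^3 − k^6.
Recognize a difference of cubes with the parts 2b and k^2.

b^6(2b − k^2)(4b^2 + 2bk^2 + k^4)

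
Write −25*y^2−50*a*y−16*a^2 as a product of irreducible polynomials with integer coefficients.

Group: −8*a*(2*a+5*y) − 5*y*(2*a+5*y); both groups contain (2*a+5*y).

−(2*a+5*y)*(8*a+5*y)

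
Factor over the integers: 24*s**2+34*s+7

(4*s+1)*(6*s+7)

Need a pair with product 24·7 = 168 and sum 34: that's 28 and 6.
Split the middle term: 24*s**2+28*s + 6*s+7 = 4*s*(6*s+7) + (6*s+7).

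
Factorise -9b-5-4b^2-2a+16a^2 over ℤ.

Group: 8a(2a+b+1) + (-4b-5)(2a+b+1); both groups contain (2a+b+1).

(2a+b+1)(8a-4b-5)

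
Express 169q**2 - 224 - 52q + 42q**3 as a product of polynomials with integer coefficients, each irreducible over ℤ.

By the rational root theorem, q = 8/7 is a root, so (7q - 8) divides it; the quotient is 6q**2 + 31q + 28.
The remaining quadratic factors as (q + 4)(6q + 7).

(6q + 7)(7q - 8)(q + 4)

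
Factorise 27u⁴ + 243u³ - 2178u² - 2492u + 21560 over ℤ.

Trying the rational-root candidates, u = -14 is a root, so (u + 14) divides it; the quotient is 27u³ - 135u² - 288u + 1540.
Then u = -10/3 is a root, so (3u + 10) is a factor; dividing leaves 9u² - 75u + 154.
The remaining quadratic factors as (3u - 14)(3u - 11).

(3u + 10)(3u - 11)(3u - 14)(u + 14)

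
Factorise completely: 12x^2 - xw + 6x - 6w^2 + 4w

(4x - 3w + 2)(3x + 2w)

Group: 3x(4x - 3w + 2) + 2w(4x - 3w + 2); both groups contain (4x - 3w + 2).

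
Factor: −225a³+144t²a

9a(4t−5a)(4t+5a)

Factor out 9a, leaving 16t²−25a², which is a difference of two squares.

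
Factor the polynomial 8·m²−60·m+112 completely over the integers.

Pull out the common factor 4, then factor the remaining trinomial.

4·(2·m−7)·(m−4)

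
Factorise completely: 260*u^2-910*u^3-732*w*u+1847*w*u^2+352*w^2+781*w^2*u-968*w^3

-(8*w-13*u)*(11*w-5*u)*(11*w+14*u-4)

Group: 8*w*(-121*w^2-99*w*u+44*w+70*u^2-20*u) - 13*u*(-121*w^2-99*w*u+44*w+70*u^2-20*u); both groups contain (-121*w^2-99*w*u+44*w+70*u^2-20*u), so (8*w-13*u) is a factor with cofactor -121*w^2-99*w*u+44*w+70*u^2-20*u.
The cofactor groups again: -121*w^2-99*w*u+44*w+70*u^2-20*u = -11*w*(11*w+14*u-4) + 5*u*(11*w+14*u-4); both groups contain (11*w+14*u-4), giving -(11*w-5*u)*(11*w+14*u-4).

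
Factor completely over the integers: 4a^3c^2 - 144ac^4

4ac^2(a + 6c)(a - 6c)

Every term has a factor of 4ac^2. Then a^2 - 36c^2 = (a)² − (6c)².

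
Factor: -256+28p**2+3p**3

Testing divisors of the constant over divisors of the leading coefficient, p = -4 is a root, giving the factor (p+4) and quotient 3p**2+16p-64.
The remaining quadratic factors as (3p-8)(p+8).

(3p-8)(p+4)(p+8)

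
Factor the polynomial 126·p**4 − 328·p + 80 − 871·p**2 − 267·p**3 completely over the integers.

(3·p + 4)·(6·p − 1)·(7·p + 5)·(p − 4)

Among the possible rational roots, p = −4/3 is a root, giving the factor (3·p + 4) and quotient 42·p**3 − 145·p**2 − 97·p + 20.
Continuing, p = 1/6 is a root, so (6·p − 1) divides it; the quotient is 7·p**2 − 23·p − 20.
The remaining quadratic factors as (p − 4)(7·p + 5).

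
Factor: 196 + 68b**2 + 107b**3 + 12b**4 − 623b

(3b − 1)(4b − 7)(b + 4)(b + 7)

Testing divisors of the constant over divisors of the leading coefficient, b = 7/4 is a root, so (4b − 7) divides it; the quotient is 3b**3 + 32b**2 + 73b − 28.
Then b = −4 is a root, giving the factor (b + 4) and quotient 3b**2 + 20b − 7.
The remaining quadratic factors as (3b − 1)(b + 7).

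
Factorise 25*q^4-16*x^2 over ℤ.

Recognize a difference of squares with the parts 5*q^2 and 4*x.

-(4*x-5*q^2)*(4*x+5*q^2)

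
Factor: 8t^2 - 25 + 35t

(8t - 5)(t + 5)

Need a pair with product 8·(-25) = -200 and sum 35: that's 40 and -5.
Split the middle term: 8t^2 + 40t - 5t - 25 = 8t(t + 5) - 5(t + 5).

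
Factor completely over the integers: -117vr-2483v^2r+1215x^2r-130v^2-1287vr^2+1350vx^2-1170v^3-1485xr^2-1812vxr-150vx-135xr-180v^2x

Group: 9v(-130v^2-150vx-117vr-135xr) + (-9x+11r+1)(-130v^2-150vx-117vr-135xr); both groups contain (-130v^2-150vx-117vr-135xr), so (9v-9x+11r+1) is a factor with cofactor -130v^2-150vx-117vr-135xr.
The cofactor groups again: -130v^2-150vx-117vr-135xr = -13v(10v+9r) - 15x(10v+9r); both groups contain (10v+9r), giving -(13v+15x)(10v+9r).

-(9v-9x+11r+1)(13v+15x)(10v+9r)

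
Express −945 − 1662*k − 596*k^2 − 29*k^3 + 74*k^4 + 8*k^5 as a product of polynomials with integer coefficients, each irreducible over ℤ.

Testing divisors of the constant over divisors of the leading coefficient, k = −9 is a root, so (k + 9) is a factor; dividing leaves 8*k^4 + 2*k^3 − 47*k^2 − 173*k − 105.
Continuing, k = −3/4 is a root, giving the factor (4*k + 3) and quotient 2*k^3 − k^2 − 11*k − 35.
Continuing, k = 7/2 is a root, giving the factor (2*k − 7) and quotient k^2 + 3*k + 5.
The quadratic k^2 + 3*k + 5 has discriminant −11 < 0 and is irreducible over ℤ.

(2*k − 7)*(4*k + 3)*(k + 9)*(k^2 + 3*k + 5)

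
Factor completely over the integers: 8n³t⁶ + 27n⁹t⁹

Pull out the common factor n³t⁶, leaving 27n⁶t³ + 8.
Recognize a sum of cubes with the parts 3n²t and 2.

n³t⁶(3n²t + 2)(9n⁴t² - 6n²t + 4)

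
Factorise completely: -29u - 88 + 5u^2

Need a pair with product 5·(-88) = -440 and sum -29: that's -40 and 11.
Split the middle term: 5u^2 - 40u + 11u - 88 = 5u(u - 8) + 11(u - 8).

(5u + 11)(u - 8)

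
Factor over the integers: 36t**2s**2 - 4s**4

Pull out the common factor 4s**2; 9t**2 - s**2 is a difference of squares.

4s**2(3t - s)(3t + s)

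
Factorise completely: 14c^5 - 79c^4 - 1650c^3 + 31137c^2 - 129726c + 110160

(2c - 9)(7c - 8)(c + 15)(c^2 - 15c + 102)

Among the possible rational roots, c = -15 is a root, so (c + 15) is a factor; dividing leaves 14c^4 - 289c^3 + 2685c^2 - 9138c + 7344.
Then c = 9/2 is a root, so (2c - 9) is a factor; dividing leaves 7c^3 - 113c^2 + 834c - 816.
Continuing, c = 8/7 is a root, giving the factor (7c - 8) and quotient c^2 - 15c + 102.
The quadratic c^2 - 15c + 102 has discriminant -183 < 0 and is irreducible over ℤ.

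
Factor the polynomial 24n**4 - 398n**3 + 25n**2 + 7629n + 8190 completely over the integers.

(4n + 13)(6n + 7)(n - 15)(n - 6)

By the rational root theorem, n = -7/6 is a root, so (6n + 7) is a factor; dividing leaves 4n**3 - 71n**2 + 87n + 1170.
Then n = -13/4 is a root, so (4n + 13) divides it; the quotient is n**2 - 21n + 90.
The remaining quadratic factors as (n - 15)(n - 6).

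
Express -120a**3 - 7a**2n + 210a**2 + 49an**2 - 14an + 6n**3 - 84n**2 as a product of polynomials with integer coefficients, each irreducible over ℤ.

Group: 3a(-40a**2 - 29an + 70a - 3n**2 + 42n) - 2n(-40a**2 - 29an + 70a - 3n**2 + 42n); both groups contain (-40a**2 - 29an + 70a - 3n**2 + 42n), so (3a - 2n) is a factor with cofactor -40a**2 - 29an + 70a - 3n**2 + 42n.
The cofactor groups again: -40a**2 - 29an + 70a - 3n**2 + 42n = -5a(8a + n - 14) - 3n(8a + n - 14); both groups contain (8a + n - 14), giving -(5a + 3n)(8a + n - 14).

-(3a - 2n)(5a + 3n)(8a + n - 14)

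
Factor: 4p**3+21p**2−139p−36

Testing divisors of the constant over divisors of the leading coefficient, p = −9 is a root, so (p+9) divides it; the quotient is 4p**2−15p−4.
The remaining quadratic factors as (4p+1)(p−4).

(4p+1)(p+9)(p−4)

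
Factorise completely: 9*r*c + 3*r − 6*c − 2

(3*c + 1)*(3*r − 2)

Group as (9*r*c + 3*r) + (−6*c − 2) = 3*r*(3*c + 1) − 2*(3*c + 1).
Both groups share the factor (3*c + 1).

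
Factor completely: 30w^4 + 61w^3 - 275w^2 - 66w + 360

Trying the rational-root candidates, w = -4 is a root, so (w + 4) divides it; the quotient is 30w^3 - 59w^2 - 39w + 90.
Next, w = -6/5 is a root, so (5w + 6) is a factor; dividing leaves 6w^2 - 19w + 15.
The remaining quadratic factors as (2w - 3)(3w - 5).

(2w - 3)(3w - 5)(5w + 6)(w + 4)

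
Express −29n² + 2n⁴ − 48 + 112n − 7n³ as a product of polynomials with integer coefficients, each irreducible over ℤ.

(2n − 1)(n + 4)(n − 3)(n − 4)

Trying the rational-root candidates, n = 3 is a root, so (n − 3) is a factor; dividing leaves 2n³ − n² − 32n + 16.
Continuing, n = −4 is a root, so (n + 4) divides it; the quotient is 2n² − 9n + 4.
The remaining quadratic factors as (2n − 1)(n − 4).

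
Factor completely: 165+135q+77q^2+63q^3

(9q+11)(7q^2+15)

Group as (63q^3+135q) + (77q^2+165) = 9q(7q^2+15) + 11(7q^2+15).
Both groups share the factor (7q^2+15).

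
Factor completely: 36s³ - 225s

9s(2s + 5)(2s - 5)

Every term has a factor of 9s. Then 4s² - 25 = (2s)² − (5)².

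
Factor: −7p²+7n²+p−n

−(p−n)(7p+7n−1)

Group: −p(7p+7n−1) + n(7p+7n−1); both groups contain (7p+7n−1).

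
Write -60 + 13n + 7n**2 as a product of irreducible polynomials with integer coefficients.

(7n - 15)(n + 4)

Need a pair with product 7·(-60) = -420 and sum 13: that's -15 and 28.
Split the middle term: 7n**2 - 15n + 28n - 60 = n(7n - 15) + 4(7n - 15).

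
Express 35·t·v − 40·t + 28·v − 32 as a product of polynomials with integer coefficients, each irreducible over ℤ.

(5·t + 4)·(7·v − 8)

Group as (35·t·v − 40·t) + (28·v − 32) = 5·t·(7·v − 8) + 4·(7·v − 8).
Both groups share the factor (7·v − 8).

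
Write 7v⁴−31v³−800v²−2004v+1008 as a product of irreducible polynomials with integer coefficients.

(7v−3)(v+4)(v+6)(v−14)

By the rational root theorem, v = 3/7 is a root, so (7v−3) divides it; the quotient is v³−4v²−116v−336.
Then v = −4 is a root, so (v+4) is a factor; dividing leaves v²−8v−84.
The remaining quadratic factors as (v+6)(v−14).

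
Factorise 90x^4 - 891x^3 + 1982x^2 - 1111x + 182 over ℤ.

(3x - 1)(5x - 2)(6x - 13)(x - 7)

By the rational root theorem, x = 1/3 is a root, giving the factor (3x - 1) and quotient 30x^3 - 287x^2 + 565x - 182.
Then x = 2/5 is a root, so (5x - 2) is a factor; dividing leaves 6x^2 - 55x + 91.
The remaining quadratic factors as (6x - 13)(x - 7).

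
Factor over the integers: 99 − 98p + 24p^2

Need a pair with product 24·99 = 2376 and sum −98: that's −44 and −54.
Split the middle term: 24p^2 − 44p − 54p + 99 = 4p(6p − 11) − 9(6p − 11).

(4p − 9)(6p − 11)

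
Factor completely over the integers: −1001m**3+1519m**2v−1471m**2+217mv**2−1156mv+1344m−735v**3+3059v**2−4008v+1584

−(11m+7v−12)(13m−15v+11)(7m−7v+12)

Group: 11m(−91m**2+196mv−233m−105v**2+257v−132) + (7v−12)(−91m**2+196mv−233m−105v**2+257v−132); both groups contain (−91m**2+196mv−233m−105v**2+257v−132), so (11m+7v−12) is a factor with cofactor −91m**2+196mv−233m−105v**2+257v−132.
The cofactor groups again: −91m**2+196mv−233m−105v**2+257v−132 = −7m(13m−15v+11) + (7v−12)(13m−15v+11); both groups contain (13m−15v+11), giving −(7m−7v+12)(13m−15v+11).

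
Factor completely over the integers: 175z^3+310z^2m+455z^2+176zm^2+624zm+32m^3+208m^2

Group: 5z(35z^2+34zm+91z+8m^2+52m) + 4m(35z^2+34zm+91z+8m^2+52m); both groups contain (35z^2+34zm+91z+8m^2+52m), so (5z+4m) is a factor with cofactor 35z^2+34zm+91z+8m^2+52m.
The cofactor groups again: 35z^2+34zm+91z+8m^2+52m = 5z(7z+4m) + (2m+13)(7z+4m); both groups contain (7z+4m), giving (5z+2m+13)(7z+4m).

(5z+2m+13)(5z+4m)(7z+4m)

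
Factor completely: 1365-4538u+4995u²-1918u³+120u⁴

(4u-3)(5u-7)(6u-5)(u-13)

Among the possible rational roots, u = 7/5 is a root, so (5u-7) divides it; the quotient is 24u³-350u²+509u-195.
Continuing, u = 5/6 is a root, so (6u-5) is a factor; dividing leaves 4u²-55u+39.
The remaining quadratic factors as (4u-3)(u-13).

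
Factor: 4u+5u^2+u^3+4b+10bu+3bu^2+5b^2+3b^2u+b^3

(b+u)(b+u+1)(b+u+4)

Group: b(b^2+2bu+4b+u^2+4u) + (u+1)(b^2+2bu+4b+u^2+4u); both groups contain (b^2+2bu+4b+u^2+4u), so (b+u+1) is a factor with cofactor b^2+2bu+4b+u^2+4u.
The cofactor groups again: b^2+2bu+4b+u^2+4u = b(b+u+4) + u(b+u+4); both groups contain (b+u+4), giving (b+u)(b+u+4).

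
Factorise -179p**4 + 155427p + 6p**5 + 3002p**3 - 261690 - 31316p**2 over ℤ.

(2p - 13)(3p - 10)(p - 11)(p**2 - 9p + 183)

Testing divisors of the constant over divisors of the leading coefficient, p = 10/3 is a root, giving the factor (3p - 10) and quotient 2p**4 - 53p**3 + 824p**2 - 7692p + 26169.
Then p = 11 is a root, so (p - 11) divides it; the quotient is 2p**3 - 31p**2 + 483p - 2379.
Next, p = 13/2 is a root, so (2p - 13) divides it; the quotient is p**2 - 9p + 183.
The quadratic p**2 - 9p + 183 has discriminant -651 < 0 and is irreducible over ℤ.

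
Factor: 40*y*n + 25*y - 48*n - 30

(5*y - 6)*(8*n + 5)

Group as (40*y*n + 25*y) + (-48*n - 30) = 5*y*(8*n + 5) - 6*(8*n + 5).
Both groups share the factor (8*n + 5).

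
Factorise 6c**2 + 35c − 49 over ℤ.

(6c − 7)(c + 7)

Need a pair with product 6·(−49) = −294 and sum 35: that's 42 and −7.
Split the middle term: 6c**2 + 42c − 7c − 49 = 6c(c + 7) − 7(c + 7).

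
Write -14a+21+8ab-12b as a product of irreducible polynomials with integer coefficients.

Group as (8ab-14a) + (-12b+21) = 2a(4b-7) - 3(4b-7).
Both groups share the factor (4b-7).

(2a-3)(4b-7)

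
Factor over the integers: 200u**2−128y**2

Every term has a factor of 8. Then 25u**2−16y**2 = (5u)² − (4y)².

8(5u+4y)(5u−4y)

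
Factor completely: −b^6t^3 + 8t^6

Every term has a factor of t^3; factoring it out leaves −b^6 + 8t^3.
Recognize a difference of cubes with the parts 2t and b^2.

−t^3(b^2 − 2t)(b^4 + 2b^2t + 4t^2)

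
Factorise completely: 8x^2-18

2(2x+3)(2x-3)

Factor out 2, leaving 4x^2-9, which is a difference of two squares.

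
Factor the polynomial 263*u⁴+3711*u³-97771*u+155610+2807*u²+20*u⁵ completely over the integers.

(4*u-9)*(5*u-13)*(u+7)*(u²+11*u+190)

Testing divisors of the constant over divisors of the leading coefficient, u = 9/4 is a root, so (4*u-9) divides it; the quotient is 5*u⁴+77*u³+1101*u²+3179*u-17290.
Next, u = -7 is a root, giving the factor (u+7) and quotient 5*u³+42*u²+807*u-2470.
Then u = 13/5 is a root, giving the factor (5*u-13) and quotient u²+11*u+190.
The quadratic u²+11*u+190 has discriminant -639 < 0 and is irreducible over ℤ.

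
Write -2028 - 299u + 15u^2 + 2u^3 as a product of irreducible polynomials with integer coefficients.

(2u + 13)(u + 13)(u - 12)

By the rational root theorem, u = 12 is a root, so (u - 12) divides it; the quotient is 2u^2 + 39u + 169.
The remaining quadratic factors as (u + 13)(2u + 13).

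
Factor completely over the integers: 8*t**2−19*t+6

Need a pair with product 8·6 = 48 and sum −19: that's −16 and −3.
Split the middle term: 8*t**2−16*t − 3*t+6 = 8*t*(t−2) − 3*(t−2).

(8*t−3)*(t−2)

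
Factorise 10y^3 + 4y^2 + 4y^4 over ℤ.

Pull out the common factor 2y^2, then factor the remaining trinomial.

2y^2(2y + 1)(y + 2)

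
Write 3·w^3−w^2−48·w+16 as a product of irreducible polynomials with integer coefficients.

(3·w−1)·(w+4)·(w−4)

Testing divisors of the constant over divisors of the leading coefficient, w = 1/3 is a root, so (3·w−1) divides it; the quotient is w^2−16.
The remaining quadratic factors as (w−4)(w+4).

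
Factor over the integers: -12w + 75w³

3w(5w + 2)(5w - 2)

Every term has a factor of 3w. Then 25w² - 4 = (5w)² − (2)².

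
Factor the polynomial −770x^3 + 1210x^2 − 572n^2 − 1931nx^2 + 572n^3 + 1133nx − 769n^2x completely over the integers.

(11n + 7x − 11)(13n + 10x)(4n − 11x)

Group: 13n(44n^2 − 93nx − 44n − 77x^2 + 121x) + 10x(44n^2 − 93nx − 44n − 77x^2 + 121x); both groups contain (44n^2 − 93nx − 44n − 77x^2 + 121x), so (13n + 10x) is a factor with cofactor 44n^2 − 93nx − 44n − 77x^2 + 121x.
The cofactor groups again: 44n^2 − 93nx − 44n − 77x^2 + 121x = 11n(4n − 11x) + (7x − 11)(4n − 11x); both groups contain (4n − 11x), giving (11n + 7x − 11)(4n − 11x).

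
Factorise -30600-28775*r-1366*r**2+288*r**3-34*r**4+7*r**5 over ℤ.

By the rational root theorem, r = -8/7 is a root, so (7*r+8) divides it; the quotient is r**4-6*r**3+48*r**2-250*r-3825.
Next, r = 9 is a root, so (r-9) is a factor; dividing leaves r**3+3*r**2+75*r+425.
Then r = -5 is a root, so (r+5) is a factor; dividing leaves r**2-2*r+85.
The quadratic r**2-2*r+85 has discriminant -336 < 0 and is irreducible over ℤ.

(7*r+8)*(r+5)*(r-9)*(r**2-2*r+85)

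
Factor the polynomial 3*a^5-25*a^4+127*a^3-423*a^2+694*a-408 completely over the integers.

(3*a-4)*(a-2)*(a-3)*(a^2-2*a+17)

Testing divisors of the constant over divisors of the leading coefficient, a = 3 is a root, giving the factor (a-3) and quotient 3*a^4-16*a^3+79*a^2-186*a+136.
Next, a = 2 is a root, so (a-2) divides it; the quotient is 3*a^3-10*a^2+59*a-68.
Then a = 4/3 is a root, giving the factor (3*a-4) and quotient a^2-2*a+17.
The quadratic a^2-2*a+17 has discriminant -64 < 0 and is irreducible over ℤ.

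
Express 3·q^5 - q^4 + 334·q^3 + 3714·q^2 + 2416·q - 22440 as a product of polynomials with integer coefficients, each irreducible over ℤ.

Among the possible rational roots, q = -11/3 is a root, so (3·q + 11) divides it; the quotient is q^4 - 4·q^3 + 126·q^2 + 776·q - 2040.
Next, q = -6 is a root, giving the factor (q + 6) and quotient q^3 - 10·q^2 + 186·q - 340.
Next, q = 2 is a root, so (q - 2) is a factor; dividing leaves q^2 - 8·q + 170.
The quadratic q^2 - 8·q + 170 has discriminant -616 < 0 and is irreducible over ℤ.

(3·q + 11)·(q + 6)·(q - 2)·(q^2 - 8·q + 170)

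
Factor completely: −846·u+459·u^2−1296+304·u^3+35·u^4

(5·u−8)·(7·u+9)·(u+3)·(u+6)

Among the possible rational roots, u = −6 is a root, so (u+6) divides it; the quotient is 35·u^3+94·u^2−105·u−216.
Continuing, u = −9/7 is a root, so (7·u+9) divides it; the quotient is 5·u^2+7·u−24.
The remaining quadratic factors as (u+3)(5·u−8).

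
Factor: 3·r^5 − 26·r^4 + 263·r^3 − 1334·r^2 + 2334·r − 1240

(3·r − 5)·(r − 1)·(r − 4)·(r^2 − 2·r + 62)

Among the possible rational roots, r = 4 is a root, so (r − 4) divides it; the quotient is 3·r^4 − 14·r^3 + 207·r^2 − 506·r + 310.
Continuing, r = 5/3 is a root, so (3·r − 5) divides it; the quotient is r^3 − 3·r^2 + 64·r − 62.
Continuing, r = 1 is a root, so (r − 1) divides it; the quotient is r^2 − 2·r + 62.
The quadratic r^2 − 2·r + 62 has discriminant −244 < 0 and is irreducible over ℤ.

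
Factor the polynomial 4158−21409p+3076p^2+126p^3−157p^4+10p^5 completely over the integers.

Among the possible rational roots, p = −11/2 is a root, so (2p+11) is a factor; dividing leaves 5p^4−106p^3+646p^2−2015p+378.
Continuing, p = 14 is a root, so (p−14) is a factor; dividing leaves 5p^3−36p^2+142p−27.
Continuing, p = 1/5 is a root, giving the factor (5p−1) and quotient p^2−7p+27.
The quadratic p^2−7p+27 has discriminant −59 < 0 and is irreducible over ℤ.

(2p+11)(5p−1)(p−14)(p^2−7p+27)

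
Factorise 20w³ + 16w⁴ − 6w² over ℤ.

Pull out the common factor 2w², then factor the remaining trinomial.

2w²(2w + 3)(4w − 1)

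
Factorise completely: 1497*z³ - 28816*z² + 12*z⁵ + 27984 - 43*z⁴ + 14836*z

(3*z - 4)*(4*z + 3)*(z - 11)*(z² + 8*z + 212)

Trying the rational-root candidates, z = 11 is a root, so (z - 11) is a factor; dividing leaves 12*z⁴ + 89*z³ + 2476*z² - 1580*z - 2544.
Next, z = -3/4 is a root, so (4*z + 3) is a factor; dividing leaves 3*z³ + 20*z² + 604*z - 848.
Continuing, z = 4/3 is a root, giving the factor (3*z - 4) and quotient z² + 8*z + 212.
The quadratic z² + 8*z + 212 has discriminant -784 < 0 and is irreducible over ℤ.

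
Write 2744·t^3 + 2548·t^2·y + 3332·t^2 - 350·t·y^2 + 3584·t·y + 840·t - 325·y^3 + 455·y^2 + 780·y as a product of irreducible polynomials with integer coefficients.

Group: 14·t·(196·t^2 + 252·t·y + 70·t + 65·y^2 + 65·y) + (-5·y + 12)·(196·t^2 + 252·t·y + 70·t + 65·y^2 + 65·y); both groups contain (196·t^2 + 252·t·y + 70·t + 65·y^2 + 65·y), so (14·t - 5·y + 12) is a factor with cofactor 196·t^2 + 252·t·y + 70·t + 65·y^2 + 65·y.
The cofactor groups again: 196·t^2 + 252·t·y + 70·t + 65·y^2 + 65·y = 14·t·(14·t + 13·y) + (5·y + 5)·(14·t + 13·y); both groups contain (14·t + 13·y), giving (14·t + 5·y + 5)·(14·t + 13·y).

(14·t + 13·y)·(14·t + 5·y + 5)·(14·t - 5·y + 12)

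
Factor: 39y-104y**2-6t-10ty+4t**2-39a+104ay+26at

Group: 2t(13a+2t-13y) + (8y-3)(13a+2t-13y); both groups contain (13a+2t-13y).

(13a+2t-13y)(2t+8y-3)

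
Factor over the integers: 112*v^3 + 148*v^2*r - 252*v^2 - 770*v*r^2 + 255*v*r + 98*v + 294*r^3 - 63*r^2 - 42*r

Group: 4*v*(28*v^2 - 61*v*r - 14*v + 21*r^2 + 6*r) + (14*r - 7)*(28*v^2 - 61*v*r - 14*v + 21*r^2 + 6*r); both groups contain (28*v^2 - 61*v*r - 14*v + 21*r^2 + 6*r), so (4*v + 14*r - 7) is a factor with cofactor 28*v^2 - 61*v*r - 14*v + 21*r^2 + 6*r.
The cofactor groups again: 28*v^2 - 61*v*r - 14*v + 21*r^2 + 6*r = 7*v*(4*v - 7*r - 2) - 3*r*(4*v - 7*r - 2); both groups contain (4*v - 7*r - 2), giving (7*v - 3*r)*(4*v - 7*r - 2).

(7*v - 3*r)*(4*v - 7*r - 2)*(4*v + 14*r - 7)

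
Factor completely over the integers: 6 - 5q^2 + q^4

(q^2 - 2)(q^2 - 3)

Substitute u = q^2 to get a quadratic in u, then factor.
q^2 - 3 is irreducible over ℤ (3 is not a perfect square).
q^2 - 2 is irreducible over ℤ (2 is not a perfect square).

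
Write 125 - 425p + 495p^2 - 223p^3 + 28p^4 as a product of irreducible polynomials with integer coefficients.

(4p - 5)(7p - 5)(p - 1)(p - 5)

Among the possible rational roots, p = 5 is a root, giving the factor (p - 5) and quotient 28p^3 - 83p^2 + 80p - 25.
Next, p = 1 is a root, so (p - 1) divides it; the quotient is 28p^2 - 55p + 25.
The remaining quadratic factors as (7p - 5)(4p - 5).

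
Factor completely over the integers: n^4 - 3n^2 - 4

(n + 2)(n - 2)(n^2 + 1)

Substitute u = n^2 to get a quadratic in u, then factor.
n^2 + 1 is irreducible over ℤ (sum of squares).
n^2 - 4 is a difference of squares.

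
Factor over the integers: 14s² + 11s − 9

Need a pair with product 14·(−9) = −126 and sum 11: that's 18 and −7.
Split the middle term: 14s² + 18s − 7s − 9 = 2s(7s + 9) − (7s + 9).

(2s − 1)(7s + 9)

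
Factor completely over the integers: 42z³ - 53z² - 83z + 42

(6z + 7)(7z - 3)(z - 2)

Among the possible rational roots, z = 3/7 is a root, so (7z - 3) is a factor; dividing leaves 6z² - 5z - 14.
The remaining quadratic factors as (z - 2)(6z + 7).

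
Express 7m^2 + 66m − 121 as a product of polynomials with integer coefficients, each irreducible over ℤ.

(7m − 11)(m + 11)

Need a pair with product 7·(−121) = −847 and sum 66: that's −11 and 77.
Split the middle term: 7m^2 − 11m + 77m − 121 = m(7m − 11) + 11(7m − 11).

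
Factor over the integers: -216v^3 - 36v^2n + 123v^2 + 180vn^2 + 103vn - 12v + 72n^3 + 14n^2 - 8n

Group: 3v(-72v^2 + 36vn + 41v + 36n^2 + 7n - 4) + 2n(-72v^2 + 36vn + 41v + 36n^2 + 7n - 4); both groups contain (-72v^2 + 36vn + 41v + 36n^2 + 7n - 4), so (3v + 2n) is a factor with cofactor -72v^2 + 36vn + 41v + 36n^2 + 7n - 4.
The cofactor groups again: -72v^2 + 36vn + 41v + 36n^2 + 7n - 4 = -8v(9v - 9n - 4) + (-4n + 1)(9v - 9n - 4); both groups contain (9v - 9n - 4), giving -(8v + 4n - 1)(9v - 9n - 4).

-(9v - 9n - 4)(3v + 2n)(8v + 4n - 1)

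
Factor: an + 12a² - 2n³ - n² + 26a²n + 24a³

Group: 4a(6a² + 8an + 3a + 2n² + n) - n(6a² + 8an + 3a + 2n² + n); both groups contain (6a² + 8an + 3a + 2n² + n), so (4a - n) is a factor with cofactor 6a² + 8an + 3a + 2n² + n.
The cofactor groups again: 6a² + 8an + 3a + 2n² + n = 3a(2a + 2n + 1) + n(2a + 2n + 1); both groups contain (2a + 2n + 1), giving (3a + n)(2a + 2n + 1).

(2a + 2n + 1)(3a + n)(4a - n)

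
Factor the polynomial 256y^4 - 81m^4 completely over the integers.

Difference of squares twice: with A = 4y and B = 3m, A⁴ − B⁴ = (A² − B²)(A² + B²), and A² − B² factors again.

(4y - 3m)(4y + 3m)(16y^2 + 9m^2)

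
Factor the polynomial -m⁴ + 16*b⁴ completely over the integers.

(2*b + m)*(2*b - m)*(4*b² + m²)

(2*b)⁴ − (m)⁴ = ((2*b)² − (m)²)((2*b)² + (m)²); the first factor splits again, the second (4*b² + m²) is irreducible.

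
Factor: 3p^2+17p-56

(3p-7)(p+8)

Need a pair with product 3·(-56) = -168 and sum 17: that's 24 and -7.
Split the middle term: 3p^2+24p - 7p-56 = 3p(p+8) - 7(p+8).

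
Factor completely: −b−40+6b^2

(2b+5)(3b−8)

Need a pair with product 6·(−40) = −240 and sum −1: that's −16 and 15.
Split the middle term: 6b^2−16b + 15b−40 = 2b(3b−8) + 5(3b−8).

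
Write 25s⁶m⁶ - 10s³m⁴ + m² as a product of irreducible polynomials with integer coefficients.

Factor out m² first: what remains is 25s⁶m⁴ - 10s³m² + 1.
Recognize a perfect-square trinomial with the parts 5s³m² and 1.

m²(5s³m² - 1)²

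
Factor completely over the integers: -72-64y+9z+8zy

Group as (8zy+9z) + (-64y-72) = z(8y+9) - 8(8y+9).
Both groups share the factor (8y+9).

(8y+9)(z-8)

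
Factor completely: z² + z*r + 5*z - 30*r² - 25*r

(z - 5*r)*(z + 6*r + 5)

Group: z*(z - 5*r) + (6*r + 5)*(z - 5*r); both groups contain (z - 5*r).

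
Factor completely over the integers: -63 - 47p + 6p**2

(6p + 7)(p - 9)

Need a pair with product 6·(-63) = -378 and sum -47: that's 7 and -54.
Split the middle term: 6p**2 + 7p - 54p - 63 = p(6p + 7) - 9(6p + 7).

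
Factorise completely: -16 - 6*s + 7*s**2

(7*s + 8)*(s - 2)

Need a pair with product 7·(-16) = -112 and sum -6: that's 8 and -14.
Split the middle term: 7*s**2 + 8*s - 14*s - 16 = s*(7*s + 8) - 2*(7*s + 8).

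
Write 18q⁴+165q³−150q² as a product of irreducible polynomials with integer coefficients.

Pull out the common factor 3q², then factor the remaining trinomial.

3q²(6q−5)(q+10)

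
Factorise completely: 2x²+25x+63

(2x+7)(x+9)

Need a pair with product 2·63 = 126 and sum 25: that's 18 and 7.
Split the middle term: 2x²+18x + 7x+63 = 2x(x+9) + 7(x+9).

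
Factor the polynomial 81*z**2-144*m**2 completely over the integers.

9*(3*z-4*m)*(3*z+4*m)

Factor out 9, leaving 9*z**2-16*m**2, which is a difference of two squares.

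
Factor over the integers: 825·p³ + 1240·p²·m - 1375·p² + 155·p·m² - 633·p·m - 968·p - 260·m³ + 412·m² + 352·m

(11·p - 4·m)·(15·p + 13·m + 8)·(5·p + 5·m - 11)

Group: 11·p·(75·p² + 140·p·m - 125·p + 65·m² - 103·m - 88) - 4·m·(75·p² + 140·p·m - 125·p + 65·m² - 103·m - 88); both groups contain (75·p² + 140·p·m - 125·p + 65·m² - 103·m - 88), so (11·p - 4·m) is a factor with cofactor 75·p² + 140·p·m - 125·p + 65·m² - 103·m - 88.
The cofactor groups again: 75·p² + 140·p·m - 125·p + 65·m² - 103·m - 88 = 15·p·(5·p + 5·m - 11) + (13·m + 8)·(5·p + 5·m - 11); both groups contain (5·p + 5·m - 11), giving (15·p + 13·m + 8)·(5·p + 5·m - 11).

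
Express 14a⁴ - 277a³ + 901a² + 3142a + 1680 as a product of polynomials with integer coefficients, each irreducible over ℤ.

Trying the rational-root candidates, a = -5/7 is a root, so (7a + 5) divides it; the quotient is 2a³ - 41a² + 158a + 336.
Then a = 14 is a root, so (a - 14) is a factor; dividing leaves 2a² - 13a - 24.
The remaining quadratic factors as (2a + 3)(a - 8).

(2a + 3)(7a + 5)(a - 14)(a - 8)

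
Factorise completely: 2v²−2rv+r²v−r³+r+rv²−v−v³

Group: r(−r²+r+v²−v) + (−v+1)(−r²+r+v²−v); both groups contain (−r²+r+v²−v), so (r−v+1) is a factor with cofactor −r²+r+v²−v.
The cofactor groups again: −r²+r+v²−v = −r(r−v) + (−v+1)(r−v); both groups contain (r−v), giving −(r+v−1)(r−v).

−(r+v−1)(r−v)(r−v+1)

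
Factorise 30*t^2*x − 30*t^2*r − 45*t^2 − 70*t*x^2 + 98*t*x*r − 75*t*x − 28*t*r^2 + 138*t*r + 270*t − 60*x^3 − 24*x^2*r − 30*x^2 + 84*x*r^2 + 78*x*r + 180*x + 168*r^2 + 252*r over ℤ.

(2*x − 2*r − 3)*(15*t + 10*x + 14*r)*(t − 3*x − 6)

Group: 15*t*(2*t*x − 2*t*r − 3*t − 6*x^2 + 6*x*r − 3*x + 12*r + 18) + (10*x + 14*r)*(2*t*x − 2*t*r − 3*t − 6*x^2 + 6*x*r − 3*x + 12*r + 18); both groups contain (2*t*x − 2*t*r − 3*t − 6*x^2 + 6*x*r − 3*x + 12*r + 18), so (15*t + 10*x + 14*r) is a factor with cofactor 2*t*x − 2*t*r − 3*t − 6*x^2 + 6*x*r − 3*x + 12*r + 18.
The cofactor groups again: 2*t*x − 2*t*r − 3*t − 6*x^2 + 6*x*r − 3*x + 12*r + 18 = t*(2*x − 2*r − 3) + (−3*x − 6)*(2*x − 2*r − 3); both groups contain (2*x − 2*r − 3), giving (t − 3*x − 6)*(2*x − 2*r − 3).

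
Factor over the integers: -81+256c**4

(4c+3)(4c-3)(16c**2+9)

Write as (16c**2)² − (9)², then factor 16c**2-9 once more.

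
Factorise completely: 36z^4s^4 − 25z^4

Pull out the common factor z^4, leaving 36s^4 − 25.
Recognize a difference of squares with the parts 6s^2 and 5.

z^4(6s^2 + 5)(6s^2 − 5)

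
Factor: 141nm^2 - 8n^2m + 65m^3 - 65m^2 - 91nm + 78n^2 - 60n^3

-(3n - 5m)(10n + 13m - 13)(2n + m)

Group: 3n(-20n^2 - 36nm + 26n - 13m^2 + 13m) - 5m(-20n^2 - 36nm + 26n - 13m^2 + 13m); both groups contain (-20n^2 - 36nm + 26n - 13m^2 + 13m), so (3n - 5m) is a factor with cofactor -20n^2 - 36nm + 26n - 13m^2 + 13m.
The cofactor groups again: -20n^2 - 36nm + 26n - 13m^2 + 13m = -2n(10n + 13m - 13) - m(10n + 13m - 13); both groups contain (10n + 13m - 13), giving -(2n + m)(10n + 13m - 13).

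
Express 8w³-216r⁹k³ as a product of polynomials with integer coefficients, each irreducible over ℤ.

Factor out 8 first: what remains is -27r⁹k³+w³.
Recognize a difference of cubes with the parts w and 3r³k.

-8(3r³k-w)(9r⁶k²+3r³kw+w²)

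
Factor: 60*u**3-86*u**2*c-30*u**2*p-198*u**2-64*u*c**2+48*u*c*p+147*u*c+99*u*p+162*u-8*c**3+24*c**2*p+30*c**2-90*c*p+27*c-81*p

Group: 6*u*(10*u**2-16*u*c-33*u-8*c**2+30*c+27) + (c-3*p)*(10*u**2-16*u*c-33*u-8*c**2+30*c+27); both groups contain (10*u**2-16*u*c-33*u-8*c**2+30*c+27), so (6*u+c-3*p) is a factor with cofactor 10*u**2-16*u*c-33*u-8*c**2+30*c+27.
The cofactor groups again: 10*u**2-16*u*c-33*u-8*c**2+30*c+27 = 2*u*(5*u+2*c-9) + (-4*c-3)*(5*u+2*c-9); both groups contain (5*u+2*c-9), giving (2*u-4*c-3)*(5*u+2*c-9).

(2*u-4*c-3)*(5*u+2*c-9)*(6*u+c-3*p)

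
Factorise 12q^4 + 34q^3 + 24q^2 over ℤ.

Pull out the common factor 2q^2, then factor the remaining trinomial.

2q^2(2q + 3)(3q + 4)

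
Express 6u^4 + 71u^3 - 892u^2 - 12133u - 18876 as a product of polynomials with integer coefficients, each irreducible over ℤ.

(6u + 11)(u + 11)(u + 12)(u - 13)

Among the possible rational roots, u = 13 is a root, so (u - 13) divides it; the quotient is 6u^3 + 149u^2 + 1045u + 1452.
Then u = -11/6 is a root, so (6u + 11) is a factor; dividing leaves u^2 + 23u + 132.
The remaining quadratic factors as (u + 11)(u + 12).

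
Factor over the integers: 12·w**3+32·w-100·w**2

4·w·(3·w-1)·(w-8)

Pull out the common factor 4·w, then factor the remaining trinomial.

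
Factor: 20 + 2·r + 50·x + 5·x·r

(5·x + 2)·(r + 10)

Group as (5·x·r + 50·x) + (2·r + 20) = 5·x·(r + 10) + 2·(r + 10).
Both groups share the factor (r + 10).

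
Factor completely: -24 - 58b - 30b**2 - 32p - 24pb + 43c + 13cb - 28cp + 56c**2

Group: 8c(7c + 6b + 8) + (-4p - 5b - 3)(7c + 6b + 8); both groups contain (7c + 6b + 8).

(8c - 4p - 5b - 3)(7c + 6b + 8)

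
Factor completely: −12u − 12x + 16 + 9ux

Group as (9ux − 12u) + (−12x + 16) = 3u(3x − 4) − 4(3x − 4).
Both groups share the factor (3x − 4).

(3u − 4)(3x − 4)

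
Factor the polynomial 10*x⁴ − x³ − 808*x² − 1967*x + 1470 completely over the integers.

(2*x + 7)*(5*x − 3)*(x + 7)*(x − 10)

Trying the rational-root candidates, x = −7 is a root, so (x + 7) is a factor; dividing leaves 10*x³ − 71*x² − 311*x + 210.
Then x = 10 is a root, giving the factor (x − 10) and quotient 10*x² + 29*x − 21.
The remaining quadratic factors as (5*x − 3)(2*x + 7).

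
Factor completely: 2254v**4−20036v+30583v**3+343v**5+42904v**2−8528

By the rational root theorem, v = −2/7 is a root, so (7v+2) is a factor; dividing leaves 49v**4+308v**3+4281v**2+4906v−4264.
Then v = 4/7 is a root, so (7v−4) is a factor; dividing leaves 7v**3+48v**2+639v+1066.
Continuing, v = −13/7 is a root, so (7v+13) is a factor; dividing leaves v**2+5v+82.
The quadratic v**2+5v+82 has discriminant −303 < 0 and is irreducible over ℤ.

(7v+13)(7v+2)(7v−4)(v**2+5v+82)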